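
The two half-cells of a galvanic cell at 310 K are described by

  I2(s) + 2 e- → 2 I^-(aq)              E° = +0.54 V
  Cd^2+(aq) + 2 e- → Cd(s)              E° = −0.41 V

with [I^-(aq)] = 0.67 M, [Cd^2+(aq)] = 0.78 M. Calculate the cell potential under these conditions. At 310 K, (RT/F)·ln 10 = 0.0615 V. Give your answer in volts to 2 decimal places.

Since E°(I₂/I⁻) > E°(Cd²⁺/Cd), I₂/I⁻ serves as the cathode.
E°cell = +0.54 − (−0.41) = +0.95 V, with n = 2 electrons transferred.
For the overall reaction I2(s) + Cd(s) → 2 I^-(aq) + Cd^2+(aq), Q = [I^-(aq)]^2·[Cd^2+(aq)] = 0.35, giving log Q = −0.456.
E = E° − (0.0615/n)·log Q = +0.95 − (0.0615/2)(−0.456) = +0.96 V.

+0.96 V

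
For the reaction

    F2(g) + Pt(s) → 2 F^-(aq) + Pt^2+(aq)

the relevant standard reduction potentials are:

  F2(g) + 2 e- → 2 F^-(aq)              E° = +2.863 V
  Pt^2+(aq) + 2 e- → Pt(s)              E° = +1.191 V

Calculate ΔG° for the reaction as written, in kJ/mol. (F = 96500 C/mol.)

−323 kJ/mol

In the reaction as written F2(g) is reduced, so the F₂/F⁻ couple is the cathode and Pt²⁺/Pt is the anode.
E°cell = +2.863 − (+1.191) = +1.672 V; balancing electrons gives n = 2.
ΔG° = −nFE°cell = −(2)(96500)(+1.672) J/mol = −323 kJ/mol.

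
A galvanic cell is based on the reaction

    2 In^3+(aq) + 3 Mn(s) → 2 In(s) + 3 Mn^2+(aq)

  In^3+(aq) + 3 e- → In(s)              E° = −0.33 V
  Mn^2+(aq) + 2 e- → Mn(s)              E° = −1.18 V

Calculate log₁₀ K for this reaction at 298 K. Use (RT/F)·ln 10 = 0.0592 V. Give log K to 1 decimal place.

log K = 86.1

The In³⁺/In couple is reduced (cathode); E°cell = −0.33 − (−1.18) = +0.85 V with n = 6.
At equilibrium E = 0, so log K = nE°cell / 0.0592 = (6)(+0.85) / 0.0592 = 86.1.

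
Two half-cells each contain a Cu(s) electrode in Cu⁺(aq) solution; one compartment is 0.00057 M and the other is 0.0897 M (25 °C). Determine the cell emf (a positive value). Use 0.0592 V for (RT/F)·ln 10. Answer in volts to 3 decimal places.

For a concentration cell E°cell = 0, since both electrodes use the same couple.
The compartment with the higher Cu⁺(aq) concentration (0.0897 M) acts as the cathode; ions are reduced there and produced at the dilute (0.00057 M) anode.
With n = 1, Ecell = −(0.0592/1)·log([dilute]/[conc]) = −(0.0592/1)·log(0.00057/0.0897) = +0.130 V.

0.130 V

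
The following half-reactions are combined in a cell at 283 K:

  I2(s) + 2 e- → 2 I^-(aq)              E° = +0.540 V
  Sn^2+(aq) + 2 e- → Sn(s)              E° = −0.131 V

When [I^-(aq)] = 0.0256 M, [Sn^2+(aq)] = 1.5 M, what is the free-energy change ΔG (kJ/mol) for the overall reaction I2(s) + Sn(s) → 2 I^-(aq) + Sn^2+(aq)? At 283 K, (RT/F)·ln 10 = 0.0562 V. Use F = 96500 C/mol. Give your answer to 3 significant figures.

E°cell = +0.540 − (−0.131) = +0.671 V; the balanced reaction transfers n = 2 electrons.
The reaction quotient is [I^-(aq)]^2·[Sn^2+(aq)] = 0.000983; by Nernst, E = +0.671 − (0.0562/2)(−3.007) = +0.7555 V.
Then ΔG = −nFE = −2 × 96500 × +0.7555 J/mol = −146 kJ/mol.

−146 kJ/mol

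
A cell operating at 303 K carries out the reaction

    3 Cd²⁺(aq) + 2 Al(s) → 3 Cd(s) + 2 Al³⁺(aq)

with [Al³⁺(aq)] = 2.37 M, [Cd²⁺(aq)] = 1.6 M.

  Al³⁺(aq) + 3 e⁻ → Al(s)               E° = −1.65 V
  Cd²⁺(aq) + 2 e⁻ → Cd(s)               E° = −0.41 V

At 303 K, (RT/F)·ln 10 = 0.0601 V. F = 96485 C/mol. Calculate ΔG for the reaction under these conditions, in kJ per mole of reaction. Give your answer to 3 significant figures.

−717 kJ/mol

E°cell = −0.41 − (−1.65) = +1.24 V; the balanced reaction transfers n = 6 electrons.
Here Q = [Al³⁺(aq)]^2 / [Cd²⁺(aq)]^3 = 1.37 (log Q = 0.137), giving E = +1.24 − (0.0601/6)·(0.137) = +1.2386 V.
ΔG = −nFE = −(6)(96485)(+1.2386) J/mol = −717 kJ/mol.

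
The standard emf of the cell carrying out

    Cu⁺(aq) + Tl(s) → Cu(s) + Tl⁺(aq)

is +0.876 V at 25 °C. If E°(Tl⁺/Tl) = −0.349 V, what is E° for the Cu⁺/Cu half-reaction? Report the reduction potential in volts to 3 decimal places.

+0.527 V

In the reaction as written the Cu⁺/Cu couple is reduced (cathode) and Tl⁺/Tl is oxidized (anode), so E°cell = E°(Cu⁺/Cu) − E°(Tl⁺/Tl).
E°(Cu⁺/Cu) = E°cell + E°(anode) = +0.876 + (−0.349) = +0.527 V.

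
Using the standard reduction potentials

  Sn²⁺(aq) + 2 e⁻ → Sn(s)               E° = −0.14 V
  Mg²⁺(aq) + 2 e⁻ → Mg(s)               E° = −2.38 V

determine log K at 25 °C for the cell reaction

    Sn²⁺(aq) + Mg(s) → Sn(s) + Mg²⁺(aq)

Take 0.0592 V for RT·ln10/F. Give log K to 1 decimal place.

The Sn²⁺/Sn couple is reduced (cathode); E°cell = −0.14 − (−2.38) = +2.24 V with n = 2.
At equilibrium E = 0, so log K = nE°cell / 0.0592 = (2)(+2.24) / 0.0592 = 75.7.

log K = 75.7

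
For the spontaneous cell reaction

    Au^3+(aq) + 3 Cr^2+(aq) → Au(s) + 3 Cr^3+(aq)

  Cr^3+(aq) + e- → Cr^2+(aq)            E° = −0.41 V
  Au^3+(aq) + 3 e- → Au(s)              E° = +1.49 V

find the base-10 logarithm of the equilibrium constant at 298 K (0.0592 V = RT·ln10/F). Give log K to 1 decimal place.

log K = 96.3

The Au³⁺/Au couple is reduced (cathode); E°cell = +1.49 − (−0.41) = +1.90 V with n = 3.
At equilibrium E = 0, so log K = nE°cell / 0.0592 = (3)(+1.90) / 0.0592 = 96.3.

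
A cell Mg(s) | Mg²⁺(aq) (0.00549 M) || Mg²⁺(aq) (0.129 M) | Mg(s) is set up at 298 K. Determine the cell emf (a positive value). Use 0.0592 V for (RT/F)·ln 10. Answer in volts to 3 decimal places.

For a concentration cell E°cell = 0, since both electrodes use the same couple.
The compartment with the higher Mg²⁺(aq) concentration (0.129 M) acts as the cathode; ions are reduced there and produced at the dilute (0.00549 M) anode.
With n = 2, Ecell = −(0.0592/2)·log([dilute]/[conc]) = −(0.0592/2)·log(0.00549/0.129) = +0.041 V.

0.041 V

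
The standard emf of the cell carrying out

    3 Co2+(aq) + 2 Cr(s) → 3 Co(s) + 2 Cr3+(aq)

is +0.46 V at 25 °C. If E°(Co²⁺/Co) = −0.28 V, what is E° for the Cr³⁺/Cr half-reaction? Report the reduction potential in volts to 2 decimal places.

−0.74 V

In the reaction as written the Co²⁺/Co couple is reduced (cathode) and Cr³⁺/Cr is oxidized (anode), so E°cell = E°(Co²⁺/Co) − E°(Cr³⁺/Cr).
E°(Cr³⁺/Cr) = E°(cathode) − E°cell = −0.28 − (+0.46) = −0.74 V.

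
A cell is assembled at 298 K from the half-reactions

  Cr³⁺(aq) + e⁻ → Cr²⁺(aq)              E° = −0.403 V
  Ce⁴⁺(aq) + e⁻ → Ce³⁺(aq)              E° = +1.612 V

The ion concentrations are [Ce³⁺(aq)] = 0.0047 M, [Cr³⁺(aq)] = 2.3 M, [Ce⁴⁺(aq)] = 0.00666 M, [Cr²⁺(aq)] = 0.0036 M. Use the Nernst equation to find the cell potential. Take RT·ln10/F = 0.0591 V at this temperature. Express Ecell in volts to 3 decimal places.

+1.858 V

Ce⁴⁺/Ce³⁺ is reduced (cathode, E° = +1.612 V) and Cr³⁺/Cr²⁺ is oxidized (anode).
E°cell = E°cat − E°an = +1.612 − (−0.403) = +2.015 V; n = 1.
The balanced reaction is Ce⁴⁺(aq) + Cr²⁺(aq) → Ce³⁺(aq) + Cr³⁺(aq), so Q = ([Ce³⁺(aq)]·[Cr³⁺(aq)]) / ([Ce⁴⁺(aq)]·[Cr²⁺(aq)]) = 451 and log Q = 2.654.
By the Nernst equation, E = +2.015 − (0.0591/1)·(2.654) = +1.858 V.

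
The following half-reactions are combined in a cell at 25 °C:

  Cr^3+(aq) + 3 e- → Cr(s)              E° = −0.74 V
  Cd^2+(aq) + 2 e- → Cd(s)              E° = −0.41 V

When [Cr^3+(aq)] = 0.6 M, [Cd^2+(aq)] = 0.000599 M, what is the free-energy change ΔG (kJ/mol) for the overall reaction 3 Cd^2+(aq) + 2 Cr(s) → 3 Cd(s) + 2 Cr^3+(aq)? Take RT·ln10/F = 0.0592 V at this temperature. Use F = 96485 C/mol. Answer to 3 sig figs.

−138 kJ/mol

With Cd²⁺/Cd reduced at the cathode, E°cell = −0.41 − (−0.74) = +0.33 V and n = 6.
Here Q = [Cr^3+(aq)]^2 / [Cd^2+(aq)]^3 = 1.68×10^9 (log Q = 9.224), giving E = +0.33 − (0.0592/6)·(9.224) = +0.2390 V.
ΔG = −nFE = −(6)(96485)(+0.2390) J/mol = −138 kJ/mol.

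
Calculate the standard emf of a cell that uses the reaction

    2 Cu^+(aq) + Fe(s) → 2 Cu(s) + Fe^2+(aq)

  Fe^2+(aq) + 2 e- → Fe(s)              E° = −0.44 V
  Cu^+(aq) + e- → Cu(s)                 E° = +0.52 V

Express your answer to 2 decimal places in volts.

+0.96 V

In the reaction as written, Cu^+(aq) is reduced (cathode) and Fe^2+(aq) is produced by oxidation at the anode.
E°cell = E°(cathode) − E°(anode) = +0.52 − (−0.44) = +0.96 V.
The positive value indicates the reaction is spontaneous as written.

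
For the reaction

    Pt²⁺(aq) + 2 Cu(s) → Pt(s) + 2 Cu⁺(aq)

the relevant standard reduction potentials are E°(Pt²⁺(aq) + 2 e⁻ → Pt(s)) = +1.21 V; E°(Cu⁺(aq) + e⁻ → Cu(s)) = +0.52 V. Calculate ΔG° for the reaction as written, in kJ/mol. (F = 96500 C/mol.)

−133 kJ/mol

In the reaction as written Pt²⁺(aq) is reduced, so the Pt²⁺/Pt couple is the cathode and Cu⁺/Cu is the anode.
E°cell = +1.21 − (+0.52) = +0.69 V; balancing electrons gives n = 2.
ΔG° = −nFE°cell = −(2)(96500)(+0.69) J/mol = −133 kJ/mol.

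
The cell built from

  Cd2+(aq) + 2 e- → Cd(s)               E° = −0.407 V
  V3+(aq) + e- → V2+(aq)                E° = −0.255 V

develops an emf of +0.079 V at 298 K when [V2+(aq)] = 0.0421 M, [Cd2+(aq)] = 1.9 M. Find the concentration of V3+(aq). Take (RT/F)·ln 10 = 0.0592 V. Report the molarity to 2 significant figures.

0.0034 M

With V³⁺/V²⁺ at the cathode and Cd²⁺/Cd at the anode, E°cell = −0.255 − (−0.407) = +0.152 V (n = 2).
Rearranging E = E° − (0.0592/n)·log Q gives log Q = 2(+0.152 − (+0.079))/0.0592 = 2.466.
Balancing electrons gives 2 V3+(aq) + Cd(s) → 2 V2+(aq) + Cd2+(aq); thus Q = ([V2+(aq)]^2·[Cd2+(aq)]) / [V3+(aq)]^2.
Solving for the unknown gives log [V3+(aq)] = −2.469, so [V3+(aq)] ≈ 0.0034 M.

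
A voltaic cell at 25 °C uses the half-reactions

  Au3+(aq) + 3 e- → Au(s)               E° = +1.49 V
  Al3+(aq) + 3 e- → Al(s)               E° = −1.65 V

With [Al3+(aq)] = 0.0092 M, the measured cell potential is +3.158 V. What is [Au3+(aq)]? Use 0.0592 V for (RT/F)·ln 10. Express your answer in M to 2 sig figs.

Au³⁺/Au is the cathode (higher E°); E°cell = +1.49 − (−1.65) = +3.14 V with n = 3.
Rearranging E = E° − (0.0592/n)·log Q gives log Q = 3(+3.14 − (+3.158))/0.0592 = −0.912.
Balancing electrons gives Au3+(aq) + Al(s) → Au(s) + Al3+(aq); thus Q = [Al3+(aq)] / [Au3+(aq)].
Substituting the known concentrations and solving, log [Au3+(aq)] = −1.124 and [Au3+(aq)] = 0.075 M.

0.075 M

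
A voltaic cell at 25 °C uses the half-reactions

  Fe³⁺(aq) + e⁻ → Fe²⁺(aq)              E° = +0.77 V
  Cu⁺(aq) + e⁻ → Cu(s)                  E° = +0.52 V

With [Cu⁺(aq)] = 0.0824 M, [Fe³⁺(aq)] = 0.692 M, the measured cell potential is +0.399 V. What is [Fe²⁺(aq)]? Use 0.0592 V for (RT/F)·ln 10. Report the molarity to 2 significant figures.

0.026 M

With Fe³⁺/Fe²⁺ at the cathode and Cu⁺/Cu at the anode, E°cell = +0.77 − (+0.52) = +0.25 V (n = 1).
Rearranging E = E° − (0.0592/n)·log Q gives log Q = 1(+0.25 − (+0.399))/0.0592 = −2.517.
For Fe³⁺(aq) + Cu(s) → Fe²⁺(aq) + Cu⁺(aq), the reaction quotient is Q = ([Fe²⁺(aq)]·[Cu⁺(aq)]) / [Fe³⁺(aq)].
Isolating [Fe²⁺(aq)] in Q = 10^{−2.517} yields log [Fe²⁺(aq)] = −1.593, i.e. 0.026 M.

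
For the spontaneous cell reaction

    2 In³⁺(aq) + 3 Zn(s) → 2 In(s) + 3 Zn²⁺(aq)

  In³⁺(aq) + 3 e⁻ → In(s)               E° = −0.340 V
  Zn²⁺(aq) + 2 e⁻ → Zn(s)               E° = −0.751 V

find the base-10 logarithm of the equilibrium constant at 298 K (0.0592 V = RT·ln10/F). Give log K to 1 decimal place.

log K = 41.7

The In³⁺/In couple is reduced (cathode); E°cell = −0.340 − (−0.751) = +0.411 V with n = 6.
At equilibrium E = 0, so log K = nE°cell / 0.0592 = (6)(+0.411) / 0.0592 = 41.7.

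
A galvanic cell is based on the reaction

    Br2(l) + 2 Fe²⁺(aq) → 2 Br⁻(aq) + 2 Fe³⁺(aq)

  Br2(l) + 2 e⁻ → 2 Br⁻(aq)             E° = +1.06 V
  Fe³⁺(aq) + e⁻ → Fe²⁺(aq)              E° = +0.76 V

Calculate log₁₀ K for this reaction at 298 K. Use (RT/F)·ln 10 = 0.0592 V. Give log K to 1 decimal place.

The Br₂/Br⁻ couple is reduced (cathode); E°cell = +1.06 − (+0.76) = +0.30 V with n = 2.
At equilibrium E = 0, so log K = nE°cell / 0.0592 = (2)(+0.30) / 0.0592 = 10.1.

log K = 10.1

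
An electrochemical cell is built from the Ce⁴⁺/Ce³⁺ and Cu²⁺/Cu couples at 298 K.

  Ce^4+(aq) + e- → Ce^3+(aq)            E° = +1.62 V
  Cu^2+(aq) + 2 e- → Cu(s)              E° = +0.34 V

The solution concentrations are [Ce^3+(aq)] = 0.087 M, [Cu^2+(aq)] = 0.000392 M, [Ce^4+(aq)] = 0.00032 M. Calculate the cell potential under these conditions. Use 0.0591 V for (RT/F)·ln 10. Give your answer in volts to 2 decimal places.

Ce⁴⁺/Ce³⁺ is reduced (cathode, E° = +1.62 V) and Cu²⁺/Cu is oxidized (anode).
E°cell = +1.62 − (+0.34) = +1.28 V, with n = 2 electrons transferred.
For the overall reaction 2 Ce^4+(aq) + Cu(s) → 2 Ce^3+(aq) + Cu^2+(aq), Q = ([Ce^3+(aq)]^2·[Cu^2+(aq)]) / [Ce^4+(aq)]^2 = 29, giving log Q = 1.462.
E = E° − (0.0591/n)·log Q = +1.28 − (0.0591/2)(1.462) = +1.24 V.

+1.24 V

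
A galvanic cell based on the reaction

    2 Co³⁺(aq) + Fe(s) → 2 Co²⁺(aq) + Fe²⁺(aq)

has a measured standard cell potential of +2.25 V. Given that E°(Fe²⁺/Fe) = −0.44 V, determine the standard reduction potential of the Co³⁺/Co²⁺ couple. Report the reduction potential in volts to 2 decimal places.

+1.81 V

In the reaction as written the Co³⁺/Co²⁺ couple is reduced (cathode) and Fe²⁺/Fe is oxidized (anode), so E°cell = E°(Co³⁺/Co²⁺) − E°(Fe²⁺/Fe).
E°(Co³⁺/Co²⁺) = E°cell + E°(anode) = +2.25 + (−0.44) = +1.81 V.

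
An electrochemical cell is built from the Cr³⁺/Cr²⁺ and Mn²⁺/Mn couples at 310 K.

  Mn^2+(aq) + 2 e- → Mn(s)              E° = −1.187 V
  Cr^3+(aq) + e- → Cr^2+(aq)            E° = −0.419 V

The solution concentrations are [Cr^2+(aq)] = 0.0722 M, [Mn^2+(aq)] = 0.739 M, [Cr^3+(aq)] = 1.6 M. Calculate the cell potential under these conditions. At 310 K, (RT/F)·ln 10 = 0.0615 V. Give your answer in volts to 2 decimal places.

+0.85 V

Cr³⁺/Cr²⁺ is reduced (cathode, E° = −0.419 V) and Mn²⁺/Mn is oxidized (anode).
The standard potential is −0.419 − (−1.187) = +0.768 V and the balanced reaction transfers n = 2 electrons.
The balanced reaction is 2 Cr^3+(aq) + Mn(s) → 2 Cr^2+(aq) + Mn^2+(aq), so Q = ([Cr^2+(aq)]^2·[Mn^2+(aq)]) / [Cr^3+(aq)]^2 = 0.0015 and log Q = −2.823.
E = E° − (0.0615/n)·log Q = +0.768 − (0.0615/2)(−2.823) = +0.85 V.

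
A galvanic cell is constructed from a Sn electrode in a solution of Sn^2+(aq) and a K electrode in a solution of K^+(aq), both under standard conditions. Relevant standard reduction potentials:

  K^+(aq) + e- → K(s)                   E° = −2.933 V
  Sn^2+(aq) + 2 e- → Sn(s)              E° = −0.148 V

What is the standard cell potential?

+2.785 V

Of the two couples in this cell, the one with the more positive reduction potential is reduced at the cathode: here that is Sn²⁺/Sn (−0.148 V); K⁺/K (−2.933 V) is the anode.
E°cell = E°(cathode) − E°(anode) = −0.148 − (−2.933) = +2.785 V.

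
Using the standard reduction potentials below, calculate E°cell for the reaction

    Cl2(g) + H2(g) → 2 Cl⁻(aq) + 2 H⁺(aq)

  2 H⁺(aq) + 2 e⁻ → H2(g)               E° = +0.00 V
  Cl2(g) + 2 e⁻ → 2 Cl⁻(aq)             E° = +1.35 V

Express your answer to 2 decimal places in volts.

Cl2(g) gains electrons, so the Cl₂/Cl⁻ couple is the cathode; the 2H⁺/H₂ couple is the anode.
E°cell = E°(cathode) − E°(anode) = +1.35 − (+0.00) = +1.35 V.

+1.35 V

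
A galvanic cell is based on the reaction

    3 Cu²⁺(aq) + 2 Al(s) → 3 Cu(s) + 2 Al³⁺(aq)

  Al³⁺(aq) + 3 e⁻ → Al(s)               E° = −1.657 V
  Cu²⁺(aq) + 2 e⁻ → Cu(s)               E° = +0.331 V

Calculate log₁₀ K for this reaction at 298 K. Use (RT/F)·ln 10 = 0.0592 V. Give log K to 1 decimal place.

log K = 201.5

The Cu²⁺/Cu couple is reduced (cathode); E°cell = +0.331 − (−1.657) = +1.988 V with n = 6.
At equilibrium E = 0, so log K = nE°cell / 0.0592 = (6)(+1.988) / 0.0592 = 201.5.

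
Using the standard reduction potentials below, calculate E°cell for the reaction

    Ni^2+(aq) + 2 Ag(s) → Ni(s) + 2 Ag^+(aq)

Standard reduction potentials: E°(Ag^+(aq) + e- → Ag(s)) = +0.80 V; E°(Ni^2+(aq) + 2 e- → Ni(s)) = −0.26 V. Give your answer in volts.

−1.06 V

In the reaction as written, Ni^2+(aq) is reduced (cathode) and Ag^+(aq) is produced by oxidation at the anode.
E°cell = E°(cathode) − E°(anode) = −0.26 − (+0.80) = −1.06 V.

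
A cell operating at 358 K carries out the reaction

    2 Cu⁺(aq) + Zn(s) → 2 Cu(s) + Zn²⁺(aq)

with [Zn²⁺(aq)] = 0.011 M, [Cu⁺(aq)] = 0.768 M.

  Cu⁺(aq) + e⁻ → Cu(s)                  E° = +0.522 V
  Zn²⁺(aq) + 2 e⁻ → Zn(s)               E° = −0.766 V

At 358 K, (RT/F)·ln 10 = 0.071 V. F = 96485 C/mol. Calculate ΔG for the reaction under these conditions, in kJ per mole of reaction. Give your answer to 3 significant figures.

E°cell = +0.522 − (−0.766) = +1.288 V; the balanced reaction transfers n = 2 electrons.
Here Q = [Zn²⁺(aq)] / [Cu⁺(aq)]^2 = 0.0186 (log Q = −1.729), giving E = +1.288 − (0.071/2)·(−1.729) = +1.3494 V.
Finally ΔG = −nFE = −(2)(96485 C/mol)(+1.3494 V) = −260 kJ/mol.

−260 kJ/mol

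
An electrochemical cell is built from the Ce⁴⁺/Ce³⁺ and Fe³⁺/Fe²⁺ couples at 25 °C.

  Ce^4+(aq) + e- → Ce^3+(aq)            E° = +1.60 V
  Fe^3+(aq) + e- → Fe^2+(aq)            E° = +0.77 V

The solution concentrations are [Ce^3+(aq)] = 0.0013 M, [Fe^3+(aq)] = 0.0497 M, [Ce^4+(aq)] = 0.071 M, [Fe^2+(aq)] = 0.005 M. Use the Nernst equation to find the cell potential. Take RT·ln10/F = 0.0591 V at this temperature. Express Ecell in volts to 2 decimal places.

The Ce⁴⁺/Ce³⁺ couple has the more positive E°, so it is the cathode; Fe³⁺/Fe²⁺ is the anode.
E°cell = E°cat − E°an = +1.60 − (+0.77) = +0.83 V; n = 1.
Balancing gives Ce^4+(aq) + Fe^2+(aq) → Ce^3+(aq) + Fe^3+(aq); hence Q = ([Ce^3+(aq)]·[Fe^3+(aq)]) / ([Ce^4+(aq)]·[Fe^2+(aq)]) = 0.182 (log Q = −0.740).
By the Nernst equation, E = +0.83 − (0.0591/1)·(−0.740) = +0.87 V.

+0.87 V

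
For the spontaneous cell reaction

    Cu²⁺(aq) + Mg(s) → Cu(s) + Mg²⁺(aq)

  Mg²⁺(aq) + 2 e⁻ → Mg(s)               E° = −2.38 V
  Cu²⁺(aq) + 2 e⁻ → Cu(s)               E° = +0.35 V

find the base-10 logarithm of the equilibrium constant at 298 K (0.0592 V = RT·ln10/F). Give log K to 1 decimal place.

log K = 92.2

The Cu²⁺/Cu couple is reduced (cathode); E°cell = +0.35 − (−2.38) = +2.73 V with n = 2.
At equilibrium E = 0, so log K = nE°cell / 0.0592 = (2)(+2.73) / 0.0592 = 92.2.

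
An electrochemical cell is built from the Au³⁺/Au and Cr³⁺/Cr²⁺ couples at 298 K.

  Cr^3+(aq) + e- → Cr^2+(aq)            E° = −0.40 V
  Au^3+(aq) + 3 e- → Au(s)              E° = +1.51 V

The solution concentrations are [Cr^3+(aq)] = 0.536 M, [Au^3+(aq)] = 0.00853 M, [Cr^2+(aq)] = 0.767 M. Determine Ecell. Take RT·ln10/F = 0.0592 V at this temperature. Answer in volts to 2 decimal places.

+1.88 V

Au³⁺/Au is reduced (cathode, E° = +1.51 V) and Cr³⁺/Cr²⁺ is oxidized (anode).
The standard potential is +1.51 − (−0.40) = +1.91 V and the balanced reaction transfers n = 3 electrons.
Balancing gives Au^3+(aq) + 3 Cr^2+(aq) → Au(s) + 3 Cr^3+(aq); hence Q = [Cr^3+(aq)]^3 / ([Au^3+(aq)]·[Cr^2+(aq)]^3) = 40 (log Q = 1.602).
Applying E = E° − (RT ln10/nF)·log Q gives +1.91 − (0.0592/3)(1.602) = +1.88 V.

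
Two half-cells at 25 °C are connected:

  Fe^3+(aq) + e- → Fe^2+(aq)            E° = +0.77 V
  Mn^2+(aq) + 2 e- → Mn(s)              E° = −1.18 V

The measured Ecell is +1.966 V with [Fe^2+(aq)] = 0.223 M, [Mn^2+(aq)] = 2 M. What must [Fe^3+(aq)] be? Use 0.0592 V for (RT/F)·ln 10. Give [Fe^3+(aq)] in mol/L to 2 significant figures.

With Fe³⁺/Fe²⁺ at the cathode and Mn²⁺/Mn at the anode, E°cell = +0.77 − (−1.18) = +1.95 V (n = 2).
From the Nernst equation, log Q = n(E° − E)/0.0592 = 2·(+1.95 − (+1.966))/0.0592 = −0.541.
For 2 Fe^3+(aq) + Mn(s) → 2 Fe^2+(aq) + Mn^2+(aq), the reaction quotient is Q = ([Fe^2+(aq)]^2·[Mn^2+(aq)]) / [Fe^3+(aq)]^2.
Isolating [Fe^3+(aq)] in Q = 10^{−0.541} yields log [Fe^3+(aq)] = −0.231, i.e. 0.59 M.

0.59 M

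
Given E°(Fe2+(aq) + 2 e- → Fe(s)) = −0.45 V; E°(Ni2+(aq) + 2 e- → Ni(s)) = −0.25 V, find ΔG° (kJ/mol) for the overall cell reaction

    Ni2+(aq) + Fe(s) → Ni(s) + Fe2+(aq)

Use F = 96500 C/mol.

In the reaction as written Ni2+(aq) is reduced, so the Ni²⁺/Ni couple is the cathode and Fe²⁺/Fe is the anode.
E°cell = −0.25 − (−0.45) = +0.20 V; balancing electrons gives n = 2.
ΔG° = −nFE°cell = −(2)(96500)(+0.20) J/mol = −38.6 kJ/mol.

−38.6 kJ/mol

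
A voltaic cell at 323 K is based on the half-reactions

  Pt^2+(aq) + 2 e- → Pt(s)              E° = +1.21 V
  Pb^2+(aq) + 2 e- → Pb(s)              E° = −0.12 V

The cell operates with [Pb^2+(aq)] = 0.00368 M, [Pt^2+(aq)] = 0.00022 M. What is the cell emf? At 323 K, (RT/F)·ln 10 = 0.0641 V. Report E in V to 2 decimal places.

The Pt²⁺/Pt couple has the more positive E°, so it is the cathode; Pb²⁺/Pb is the anode.
The standard potential is +1.21 − (−0.12) = +1.33 V and the balanced reaction transfers n = 2 electrons.
Balancing gives Pt^2+(aq) + Pb(s) → Pt(s) + Pb^2+(aq); hence Q = [Pb^2+(aq)] / [Pt^2+(aq)] = 16.7 (log Q = 1.223).
By the Nernst equation, E = +1.33 − (0.0641/2)·(1.223) = +1.29 V.

+1.29 V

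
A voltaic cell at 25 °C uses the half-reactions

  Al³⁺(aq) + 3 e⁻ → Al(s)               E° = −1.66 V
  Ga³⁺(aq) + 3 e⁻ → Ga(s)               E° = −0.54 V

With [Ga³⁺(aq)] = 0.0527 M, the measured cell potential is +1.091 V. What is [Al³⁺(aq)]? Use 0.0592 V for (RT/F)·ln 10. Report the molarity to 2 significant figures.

1.6 M

With Ga³⁺/Ga at the cathode and Al³⁺/Al at the anode, E°cell = −0.54 − (−1.66) = +1.12 V (n = 3).
Rearranging E = E° − (0.0592/n)·log Q gives log Q = 3(+1.12 − (+1.091))/0.0592 = 1.470.
Balancing electrons gives Ga³⁺(aq) + Al(s) → Ga(s) + Al³⁺(aq); thus Q = [Al³⁺(aq)] / [Ga³⁺(aq)].
Solving for the unknown gives log [Al³⁺(aq)] = 0.192, so [Al³⁺(aq)] ≈ 1.6 M.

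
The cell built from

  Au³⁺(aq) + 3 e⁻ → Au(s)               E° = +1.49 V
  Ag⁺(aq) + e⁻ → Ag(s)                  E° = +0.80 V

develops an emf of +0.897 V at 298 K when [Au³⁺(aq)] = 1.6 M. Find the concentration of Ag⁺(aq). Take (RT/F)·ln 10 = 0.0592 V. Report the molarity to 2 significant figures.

With Au³⁺/Au at the cathode and Ag⁺/Ag at the anode, E°cell = +1.49 − (+0.80) = +0.69 V (n = 3).
Rearranging E = E° − (0.0592/n)·log Q gives log Q = 3(+0.69 − (+0.897))/0.0592 = −10.490.
For Au³⁺(aq) + 3 Ag(s) → Au(s) + 3 Ag⁺(aq), the reaction quotient is Q = [Ag⁺(aq)]^3 / [Au³⁺(aq)].
Substituting the known concentrations and solving, log [Ag⁺(aq)] = −3.429 and [Ag⁺(aq)] = 0.00037 M.

0.00037 M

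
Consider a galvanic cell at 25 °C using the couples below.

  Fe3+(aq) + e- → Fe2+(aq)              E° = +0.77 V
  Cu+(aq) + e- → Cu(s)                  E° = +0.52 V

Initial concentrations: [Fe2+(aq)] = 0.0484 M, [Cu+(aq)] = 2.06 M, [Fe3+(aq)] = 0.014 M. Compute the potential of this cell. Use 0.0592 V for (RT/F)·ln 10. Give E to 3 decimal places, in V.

+0.200 V

Since E°(Fe³⁺/Fe²⁺) > E°(Cu⁺/Cu), Fe³⁺/Fe²⁺ serves as the cathode.
E°cell = +0.77 − (+0.52) = +0.25 V, with n = 1 electron transferred.
The balanced reaction is Fe3+(aq) + Cu(s) → Fe2+(aq) + Cu+(aq), so Q = ([Fe2+(aq)]·[Cu+(aq)]) / [Fe3+(aq)] = 7.12 and log Q = 0.853.
By the Nernst equation, E = +0.25 − (0.0592/1)·(0.853) = +0.200 V.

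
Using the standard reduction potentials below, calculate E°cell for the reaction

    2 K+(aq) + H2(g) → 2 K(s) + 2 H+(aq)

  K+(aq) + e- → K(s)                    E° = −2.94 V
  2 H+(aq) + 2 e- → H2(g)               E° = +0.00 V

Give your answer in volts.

In the reaction as written, K+(aq) is reduced (cathode) and H+(aq) is produced by oxidation at the anode.
E°cell = E°(cathode) − E°(anode) = −2.94 − (+0.00) = −2.94 V.
The negative E°cell means the reaction is non-spontaneous in the direction written.

−2.94 V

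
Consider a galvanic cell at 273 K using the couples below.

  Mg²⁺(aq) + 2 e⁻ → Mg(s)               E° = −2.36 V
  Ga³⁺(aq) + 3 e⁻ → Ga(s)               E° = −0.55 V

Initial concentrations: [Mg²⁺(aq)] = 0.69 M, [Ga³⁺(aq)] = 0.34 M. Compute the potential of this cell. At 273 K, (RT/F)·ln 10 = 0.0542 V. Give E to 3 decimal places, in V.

The Ga³⁺/Ga couple has the more positive E°, so it is the cathode; Mg²⁺/Mg is the anode.
The standard potential is −0.55 − (−2.36) = +1.81 V and the balanced reaction transfers n = 6 electrons.
The balanced reaction is 2 Ga³⁺(aq) + 3 Mg(s) → 2 Ga(s) + 3 Mg²⁺(aq), so Q = [Mg²⁺(aq)]^3 / [Ga³⁺(aq)]^2 = 2.84 and log Q = 0.454.
Applying E = E° − (RT ln10/nF)·log Q gives +1.81 − (0.0542/6)(0.454) = +1.806 V.

+1.806 V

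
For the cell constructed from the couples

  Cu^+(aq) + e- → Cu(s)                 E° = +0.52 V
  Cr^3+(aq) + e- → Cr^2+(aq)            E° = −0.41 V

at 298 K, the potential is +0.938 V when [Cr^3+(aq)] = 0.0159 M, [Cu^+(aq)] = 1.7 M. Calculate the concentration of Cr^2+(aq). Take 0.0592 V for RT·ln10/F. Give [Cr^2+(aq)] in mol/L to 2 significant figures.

0.013 M

Cu⁺/Cu is the cathode (higher E°); E°cell = +0.52 − (−0.41) = +0.93 V with n = 1.
From the Nernst equation, log Q = n(E° − E)/0.0592 = 1·(+0.93 − (+0.938))/0.0592 = −0.135.
For Cu^+(aq) + Cr^2+(aq) → Cu(s) + Cr^3+(aq), the reaction quotient is Q = [Cr^3+(aq)] / ([Cu^+(aq)]·[Cr^2+(aq)]).
Isolating [Cr^2+(aq)] in Q = 10^{−0.135} yields log [Cr^2+(aq)] = −1.894, i.e. 0.013 M.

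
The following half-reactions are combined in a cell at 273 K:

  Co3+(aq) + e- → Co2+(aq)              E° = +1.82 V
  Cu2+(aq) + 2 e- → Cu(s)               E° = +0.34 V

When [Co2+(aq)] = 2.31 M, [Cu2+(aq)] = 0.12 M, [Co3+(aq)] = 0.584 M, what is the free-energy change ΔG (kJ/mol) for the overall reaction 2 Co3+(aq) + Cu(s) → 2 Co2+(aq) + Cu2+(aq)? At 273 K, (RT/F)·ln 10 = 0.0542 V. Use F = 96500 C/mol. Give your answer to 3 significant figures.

−284 kJ/mol

The standard cell potential is +1.82 − (+0.34) = +1.48 V, with n = 2 electrons in the balanced equation.
Here Q = ([Co2+(aq)]^2·[Cu2+(aq)]) / [Co3+(aq)]^2 = 1.88 (log Q = 0.274), giving E = +1.48 − (0.0542/2)·(0.274) = +1.4726 V.
Then ΔG = −nFE = −2 × 96500 × +1.4726 J/mol = −284 kJ/mol.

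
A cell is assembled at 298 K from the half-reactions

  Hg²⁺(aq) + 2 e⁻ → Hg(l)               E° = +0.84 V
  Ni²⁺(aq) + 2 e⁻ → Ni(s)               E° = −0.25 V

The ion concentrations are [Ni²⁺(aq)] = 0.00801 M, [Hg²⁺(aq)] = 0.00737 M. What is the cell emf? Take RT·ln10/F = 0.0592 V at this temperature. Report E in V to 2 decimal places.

+1.09 V

Hg²⁺/Hg is reduced (cathode, E° = +0.84 V) and Ni²⁺/Ni is oxidized (anode).
E°cell = +0.84 − (−0.25) = +1.09 V, with n = 2 electrons transferred.
For the overall reaction Hg²⁺(aq) + Ni(s) → Hg(l) + Ni²⁺(aq), Q = [Ni²⁺(aq)] / [Hg²⁺(aq)] = 1.09, giving log Q = 0.036.
By the Nernst equation, E = +1.09 − (0.0592/2)·(0.036) = +1.09 V.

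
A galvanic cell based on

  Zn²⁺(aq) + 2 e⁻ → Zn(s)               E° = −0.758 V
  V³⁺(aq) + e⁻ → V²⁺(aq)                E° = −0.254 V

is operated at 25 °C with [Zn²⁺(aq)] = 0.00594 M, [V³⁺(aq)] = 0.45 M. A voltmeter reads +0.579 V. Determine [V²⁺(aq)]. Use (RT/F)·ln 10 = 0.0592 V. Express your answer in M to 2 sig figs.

0.32 M

With V³⁺/V²⁺ at the cathode and Zn²⁺/Zn at the anode, E°cell = −0.254 − (−0.758) = +0.504 V (n = 2).
Rearranging E = E° − (0.0592/n)·log Q gives log Q = 2(+0.504 − (+0.579))/0.0592 = −2.534.
For 2 V³⁺(aq) + Zn(s) → 2 V²⁺(aq) + Zn²⁺(aq), the reaction quotient is Q = ([V²⁺(aq)]^2·[Zn²⁺(aq)]) / [V³⁺(aq)]^2.
Substituting the known concentrations and solving, log [V²⁺(aq)] = −0.501 and [V²⁺(aq)] = 0.32 M.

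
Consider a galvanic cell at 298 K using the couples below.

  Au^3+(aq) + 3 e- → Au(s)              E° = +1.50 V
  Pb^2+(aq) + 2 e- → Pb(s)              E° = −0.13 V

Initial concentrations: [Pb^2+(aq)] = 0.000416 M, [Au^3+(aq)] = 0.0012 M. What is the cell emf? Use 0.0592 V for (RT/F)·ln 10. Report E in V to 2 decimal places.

The Au³⁺/Au couple has the more positive E°, so it is the cathode; Pb²⁺/Pb is the anode.
The standard potential is +1.50 − (−0.13) = +1.63 V and the balanced reaction transfers n = 6 electrons.
For the overall reaction 2 Au^3+(aq) + 3 Pb(s) → 2 Au(s) + 3 Pb^2+(aq), Q = [Pb^2+(aq)]^3 / [Au^3+(aq)]^2 = 5×10^−5, giving log Q = −4.301.
By the Nernst equation, E = +1.63 − (0.0592/6)·(−4.301) = +1.67 V.

+1.67 V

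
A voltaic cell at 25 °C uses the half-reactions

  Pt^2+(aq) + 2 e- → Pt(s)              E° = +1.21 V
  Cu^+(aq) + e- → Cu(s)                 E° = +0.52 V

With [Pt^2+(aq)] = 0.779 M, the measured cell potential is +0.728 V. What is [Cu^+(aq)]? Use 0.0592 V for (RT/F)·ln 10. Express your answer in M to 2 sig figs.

The Pt²⁺/Pt couple has the larger reduction potential, so it is the cathode: E°cell = +1.21 − (+0.52) = +0.69 V and n = 2.
Rearranging E = E° − (0.0592/n)·log Q gives log Q = 2(+0.69 − (+0.728))/0.0592 = −1.284.
For Pt^2+(aq) + 2 Cu(s) → Pt(s) + 2 Cu^+(aq), the reaction quotient is Q = [Cu^+(aq)]^2 / [Pt^2+(aq)].
Solving for the unknown gives log [Cu^+(aq)] = −0.696, so [Cu^+(aq)] ≈ 0.20 M.

0.20 M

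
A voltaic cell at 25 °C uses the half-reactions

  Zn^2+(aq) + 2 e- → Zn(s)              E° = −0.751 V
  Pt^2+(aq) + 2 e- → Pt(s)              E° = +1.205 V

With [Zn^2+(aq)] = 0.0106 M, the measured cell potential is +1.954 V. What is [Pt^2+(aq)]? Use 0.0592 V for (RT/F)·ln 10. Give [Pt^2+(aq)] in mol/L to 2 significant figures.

0.0091 M

The Pt²⁺/Pt couple has the larger reduction potential, so it is the cathode: E°cell = +1.205 − (−0.751) = +1.956 V and n = 2.
From the Nernst equation, log Q = n(E° − E)/0.0592 = 2·(+1.956 − (+1.954))/0.0592 = 0.068.
For Pt^2+(aq) + Zn(s) → Pt(s) + Zn^2+(aq), the reaction quotient is Q = [Zn^2+(aq)] / [Pt^2+(aq)].
Isolating [Pt^2+(aq)] in Q = 10^{0.068} yields log [Pt^2+(aq)] = −2.043, i.e. 0.0091 M.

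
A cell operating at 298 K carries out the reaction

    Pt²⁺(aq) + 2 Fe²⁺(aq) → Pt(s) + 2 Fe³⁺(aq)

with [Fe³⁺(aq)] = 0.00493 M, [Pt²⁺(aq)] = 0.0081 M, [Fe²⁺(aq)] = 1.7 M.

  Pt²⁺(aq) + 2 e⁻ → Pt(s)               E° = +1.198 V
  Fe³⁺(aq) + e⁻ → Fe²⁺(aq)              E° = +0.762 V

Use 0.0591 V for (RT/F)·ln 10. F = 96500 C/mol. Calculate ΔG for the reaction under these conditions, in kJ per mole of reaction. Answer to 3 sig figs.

−101 kJ/mol

E°cell = +1.198 − (+0.762) = +0.436 V; the balanced reaction transfers n = 2 electrons.
Q = [Fe³⁺(aq)]^2 / ([Pt²⁺(aq)]·[Fe²⁺(aq)]^2) = 0.00104, so log Q = −2.984 and E = +0.436 − (0.0591/2)(−2.984) = +0.5242 V.
Finally ΔG = −nFE = −(2)(96500 C/mol)(+0.5242 V) = −101 kJ/mol.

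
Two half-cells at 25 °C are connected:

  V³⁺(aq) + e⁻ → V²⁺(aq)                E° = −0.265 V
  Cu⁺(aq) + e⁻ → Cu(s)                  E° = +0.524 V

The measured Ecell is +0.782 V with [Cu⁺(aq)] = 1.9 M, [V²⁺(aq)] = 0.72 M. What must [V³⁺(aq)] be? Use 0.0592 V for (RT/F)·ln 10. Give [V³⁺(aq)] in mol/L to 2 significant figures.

1.8 M

The Cu⁺/Cu couple has the larger reduction potential, so it is the cathode: E°cell = +0.524 − (−0.265) = +0.789 V and n = 1.
Since E = E° − (0.0592/n)·log Q, log Q = n(E° − E)/0.0592 = 0.118.
The balanced reaction is Cu⁺(aq) + V²⁺(aq) → Cu(s) + V³⁺(aq), so Q = [V³⁺(aq)] / ([Cu⁺(aq)]·[V²⁺(aq)]).
Solving for the unknown gives log [V³⁺(aq)] = 0.254, so [V³⁺(aq)] ≈ 1.8 M.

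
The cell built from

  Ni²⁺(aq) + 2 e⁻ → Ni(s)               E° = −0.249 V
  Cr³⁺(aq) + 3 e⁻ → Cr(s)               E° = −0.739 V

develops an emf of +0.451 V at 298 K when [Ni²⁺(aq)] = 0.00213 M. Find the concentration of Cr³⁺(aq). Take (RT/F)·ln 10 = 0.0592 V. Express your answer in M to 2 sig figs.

The Ni²⁺/Ni couple has the larger reduction potential, so it is the cathode: E°cell = −0.249 − (−0.739) = +0.490 V and n = 6.
Since E = E° − (0.0592/n)·log Q, log Q = n(E° − E)/0.0592 = 3.953.
The balanced reaction is 3 Ni²⁺(aq) + 2 Cr(s) → 3 Ni(s) + 2 Cr³⁺(aq), so Q = [Cr³⁺(aq)]^2 / [Ni²⁺(aq)]^3.
Isolating [Cr³⁺(aq)] in Q = 10^{3.953} yields log [Cr³⁺(aq)] = −2.031, i.e. 0.0093 M.

0.0093 M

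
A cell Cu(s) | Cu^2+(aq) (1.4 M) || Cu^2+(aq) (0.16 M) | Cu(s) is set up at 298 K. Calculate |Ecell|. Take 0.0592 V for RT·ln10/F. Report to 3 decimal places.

0.028 V

For a concentration cell E°cell = 0, since both electrodes use the same couple.
The compartment with the higher Cu^2+(aq) concentration (1.4 M) acts as the cathode; ions are reduced there and produced at the dilute (0.16 M) anode.
With n = 2, Ecell = −(0.0592/2)·log([dilute]/[conc]) = −(0.0592/2)·log(0.16/1.4) = +0.028 V.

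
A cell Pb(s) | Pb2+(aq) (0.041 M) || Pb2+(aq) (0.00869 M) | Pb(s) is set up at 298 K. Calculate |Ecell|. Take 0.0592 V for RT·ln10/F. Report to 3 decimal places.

0.020 V

For a concentration cell E°cell = 0, since both electrodes use the same couple.
The compartment with the higher Pb2+(aq) concentration (0.041 M) acts as the cathode; ions are reduced there and produced at the dilute (0.00869 M) anode.
With n = 2, Ecell = −(0.0592/2)·log([dilute]/[conc]) = −(0.0592/2)·log(0.00869/0.041) = +0.020 V.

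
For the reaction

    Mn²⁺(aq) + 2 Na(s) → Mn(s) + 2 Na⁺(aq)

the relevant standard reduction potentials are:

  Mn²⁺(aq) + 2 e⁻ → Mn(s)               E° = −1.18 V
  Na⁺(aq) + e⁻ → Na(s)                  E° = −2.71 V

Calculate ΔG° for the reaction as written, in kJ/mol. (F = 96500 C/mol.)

In the reaction as written Mn²⁺(aq) is reduced, so the Mn²⁺/Mn couple is the cathode and Na⁺/Na is the anode.
E°cell = −1.18 − (−2.71) = +1.53 V; balancing electrons gives n = 2.
ΔG° = −nFE°cell = −(2)(96500)(+1.53) J/mol = −295 kJ/mol.

−295 kJ/mol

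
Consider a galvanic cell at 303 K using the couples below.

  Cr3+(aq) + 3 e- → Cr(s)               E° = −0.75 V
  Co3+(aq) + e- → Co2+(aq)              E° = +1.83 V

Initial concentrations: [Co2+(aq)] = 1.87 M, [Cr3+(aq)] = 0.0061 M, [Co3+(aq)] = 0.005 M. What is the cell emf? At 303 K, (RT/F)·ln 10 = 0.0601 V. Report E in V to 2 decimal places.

Since E°(Co³⁺/Co²⁺) > E°(Cr³⁺/Cr), Co³⁺/Co²⁺ serves as the cathode.
E°cell = +1.83 − (−0.75) = +2.58 V, with n = 3 electrons transferred.
The balanced reaction is 3 Co3+(aq) + Cr(s) → 3 Co2+(aq) + Cr3+(aq), so Q = ([Co2+(aq)]^3·[Cr3+(aq)]) / [Co3+(aq)]^3 = 3.19×10^5 and log Q = 5.504.
Applying E = E° − (RT ln10/nF)·log Q gives +2.58 − (0.0601/3)(5.504) = +2.47 V.

+2.47 V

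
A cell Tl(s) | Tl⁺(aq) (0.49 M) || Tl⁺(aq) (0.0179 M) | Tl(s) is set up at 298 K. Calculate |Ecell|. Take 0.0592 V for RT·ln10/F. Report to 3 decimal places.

For a concentration cell E°cell = 0, since both electrodes use the same couple.
The compartment with the higher Tl⁺(aq) concentration (0.49 M) acts as the cathode; ions are reduced there and produced at the dilute (0.0179 M) anode.
With n = 1, Ecell = −(0.0592/1)·log([dilute]/[conc]) = −(0.0592/1)·log(0.0179/0.49) = +0.085 V.

0.085 V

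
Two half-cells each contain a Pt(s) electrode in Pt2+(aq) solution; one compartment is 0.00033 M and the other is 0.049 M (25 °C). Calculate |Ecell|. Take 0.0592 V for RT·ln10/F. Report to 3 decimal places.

For a concentration cell E°cell = 0, since both electrodes use the same couple.
The compartment with the higher Pt2+(aq) concentration (0.049 M) acts as the cathode; ions are reduced there and produced at the dilute (0.00033 M) anode.
With n = 2, Ecell = −(0.0592/2)·log([dilute]/[conc]) = −(0.0592/2)·log(0.00033/0.049) = +0.064 V.

0.064 V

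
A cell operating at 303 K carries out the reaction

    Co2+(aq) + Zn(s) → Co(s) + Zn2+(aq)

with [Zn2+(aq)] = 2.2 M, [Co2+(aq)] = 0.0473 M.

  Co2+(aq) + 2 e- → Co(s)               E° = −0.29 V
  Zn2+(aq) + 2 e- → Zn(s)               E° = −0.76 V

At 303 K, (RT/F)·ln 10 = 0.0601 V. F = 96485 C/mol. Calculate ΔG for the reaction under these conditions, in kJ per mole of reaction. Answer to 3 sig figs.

With Co²⁺/Co reduced at the cathode, E°cell = −0.29 − (−0.76) = +0.47 V and n = 2.
Here Q = [Zn2+(aq)] / [Co2+(aq)] = 46.5 (log Q = 1.668), giving E = +0.47 − (0.0601/2)·(1.668) = +0.4199 V.
Then ΔG = −nFE = −2 × 96485 × +0.4199 J/mol = −81.0 kJ/mol.

−81.0 kJ/mol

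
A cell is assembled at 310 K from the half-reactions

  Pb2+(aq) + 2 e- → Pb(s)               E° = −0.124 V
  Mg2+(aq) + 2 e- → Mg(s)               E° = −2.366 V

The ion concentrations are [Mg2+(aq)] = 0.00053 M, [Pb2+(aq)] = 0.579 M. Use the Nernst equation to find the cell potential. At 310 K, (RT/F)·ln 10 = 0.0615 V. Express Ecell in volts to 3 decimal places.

+2.335 V

The Pb²⁺/Pb couple has the more positive E°, so it is the cathode; Mg²⁺/Mg is the anode.
E°cell = −0.124 − (−2.366) = +2.242 V, with n = 2 electrons transferred.
Balancing gives Pb2+(aq) + Mg(s) → Pb(s) + Mg2+(aq); hence Q = [Mg2+(aq)] / [Pb2+(aq)] = 0.000915 (log Q = −3.038).
Applying E = E° − (RT ln10/nF)·log Q gives +2.242 − (0.0615/2)(−3.038) = +2.335 V.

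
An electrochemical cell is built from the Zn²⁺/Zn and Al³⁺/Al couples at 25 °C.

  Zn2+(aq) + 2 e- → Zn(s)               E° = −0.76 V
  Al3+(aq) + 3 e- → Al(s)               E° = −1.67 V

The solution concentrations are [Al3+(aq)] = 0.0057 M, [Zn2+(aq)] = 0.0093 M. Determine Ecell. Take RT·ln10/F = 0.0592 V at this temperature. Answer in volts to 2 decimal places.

+0.89 V

The Zn²⁺/Zn couple has the more positive E°, so it is the cathode; Al³⁺/Al is the anode.
The standard potential is −0.76 − (−1.67) = +0.91 V and the balanced reaction transfers n = 6 electrons.
For the overall reaction 3 Zn2+(aq) + 2 Al(s) → 3 Zn(s) + 2 Al3+(aq), Q = [Al3+(aq)]^2 / [Zn2+(aq)]^3 = 40.4, giving log Q = 1.606.
By the Nernst equation, E = +0.91 − (0.0592/6)·(1.606) = +0.89 V.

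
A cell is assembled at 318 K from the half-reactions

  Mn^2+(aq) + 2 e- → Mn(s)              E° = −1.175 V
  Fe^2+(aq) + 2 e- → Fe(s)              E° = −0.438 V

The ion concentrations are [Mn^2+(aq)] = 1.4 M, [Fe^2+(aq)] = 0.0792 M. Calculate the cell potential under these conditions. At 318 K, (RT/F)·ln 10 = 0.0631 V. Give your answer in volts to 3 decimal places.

+0.698 V

Fe²⁺/Fe is reduced (cathode, E° = −0.438 V) and Mn²⁺/Mn is oxidized (anode).
E°cell = −0.438 − (−1.175) = +0.737 V, with n = 2 electrons transferred.
The balanced reaction is Fe^2+(aq) + Mn(s) → Fe(s) + Mn^2+(aq), so Q = [Mn^2+(aq)] / [Fe^2+(aq)] = 17.7 and log Q = 1.247.
Applying E = E° − (RT ln10/nF)·log Q gives +0.737 − (0.0631/2)(1.247) = +0.698 V.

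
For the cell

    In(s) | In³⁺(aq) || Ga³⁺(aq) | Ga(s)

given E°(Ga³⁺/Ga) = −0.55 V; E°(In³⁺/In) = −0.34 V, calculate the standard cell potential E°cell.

−0.21 V

By convention the left-hand electrode in cell notation is the anode (oxidation) and the right-hand electrode is the cathode (reduction).
E°cell = E°(right) − E°(left) = −0.55 − (−0.34) = −0.21 V.
The negative sign shows that, as written, the cell would require an external voltage to drive the reaction.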